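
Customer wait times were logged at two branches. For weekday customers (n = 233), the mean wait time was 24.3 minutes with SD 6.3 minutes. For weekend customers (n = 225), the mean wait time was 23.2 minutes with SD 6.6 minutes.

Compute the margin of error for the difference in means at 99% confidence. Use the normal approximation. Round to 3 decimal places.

SE₁ = s₁/√n₁ = 6.3/√233 = 0.4127; SE₂ = 6.6/√225 = 0.4400.
Independent samples, unequal variances: SE_diff = √(SE₁² + SE₂²) = √(0.17032129 + 0.1936) = 0.6033.
z* = 2.576, so margin of error = 2.576 × 0.6033 = 1.5541.

1.554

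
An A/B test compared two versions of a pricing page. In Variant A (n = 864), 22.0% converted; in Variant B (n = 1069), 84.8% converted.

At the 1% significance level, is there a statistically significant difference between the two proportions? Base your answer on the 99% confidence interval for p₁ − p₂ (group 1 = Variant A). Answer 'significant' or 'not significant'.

The two standard errors are √(0.2200×0.7800/864) = 0.01409 and √(0.8480×0.1520/1069) = 0.01098.
Because the samples are independent, SE_diff = √(0.01409² + 0.01098²) = 0.01786.
Using z* = 2.576 for 99%, ME = 2.576 × 0.01786 = 0.04601.
p̂₁ − p̂₂ = -0.6280; interval -0.6280 ± 0.04601 gives (-0.67401, -0.58199).
The interval (-0.67401, -0.58199) does not contain 0, so the difference is significant.

significant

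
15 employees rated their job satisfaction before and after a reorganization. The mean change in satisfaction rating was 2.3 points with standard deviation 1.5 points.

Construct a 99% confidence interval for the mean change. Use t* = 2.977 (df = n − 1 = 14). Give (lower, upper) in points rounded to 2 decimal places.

(1.15, 3.45)

Paired design: SE = s_d/√n = 1.5/√15 = 0.3873.
t* = 2.977; margin of error = 2.977 × 0.3873 = 1.1530.
2.3 ± 1.1530 → (1.15, 3.45).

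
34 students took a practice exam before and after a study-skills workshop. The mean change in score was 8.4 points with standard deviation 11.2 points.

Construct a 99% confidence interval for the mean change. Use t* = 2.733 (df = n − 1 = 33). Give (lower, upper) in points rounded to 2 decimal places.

Paired design: SE = s_d/√n = 11.2/√34 = 1.9208.
t* = 2.733; margin of error = 2.733 × 1.9208 = 5.2495.
8.4 ± 5.2495 → (3.15, 13.65).

(3.15, 13.65)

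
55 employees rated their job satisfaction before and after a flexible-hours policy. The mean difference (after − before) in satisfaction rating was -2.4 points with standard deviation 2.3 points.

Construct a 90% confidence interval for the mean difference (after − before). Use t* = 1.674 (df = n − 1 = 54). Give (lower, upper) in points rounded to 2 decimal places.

(-2.92, -1.88)

Paired design: SE = s_d/√n = 2.3/√55 = 0.3101.
t* = 1.674; margin of error = 1.674 × 0.3101 = 0.5191.
-2.4 ± 0.5191 → (-2.92, -1.88).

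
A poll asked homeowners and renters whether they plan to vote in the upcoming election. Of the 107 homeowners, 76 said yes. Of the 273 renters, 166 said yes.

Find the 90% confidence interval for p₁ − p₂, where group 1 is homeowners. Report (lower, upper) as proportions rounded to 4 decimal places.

(0.0152, 0.1892)

First, p̂₁ = 76/107 = 0.7103; p̂₂ = 166/273 = 0.6081.
The two standard errors are √(0.7103×0.2897/107) = 0.04385 and √(0.6081×0.3919/273) = 0.02955.
Because the samples are independent, SE_diff = √(0.04385² + 0.02955²) = 0.05288.
Using z* = 1.645 for 90%, ME = 1.645 × 0.05288 = 0.08699.
p̂₁ − p̂₂ = 0.1022; interval 0.1022 ± 0.08699 gives (0.0152, 0.1892).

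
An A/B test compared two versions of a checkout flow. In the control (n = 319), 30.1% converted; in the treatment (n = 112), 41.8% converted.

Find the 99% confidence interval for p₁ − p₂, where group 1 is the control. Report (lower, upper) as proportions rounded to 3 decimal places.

SE₁ = √(p̂₁(1−p̂₁)/n₁) = √(0.3010·0.6990/319) = 0.02568; SE₂ = √(0.4180·0.5820/112) = 0.04661.
Independent samples: SE of the difference = √(SE₁² + SE₂²) = √(0.0006594624 + 0.0021724921) = 0.05322.
z* for 99% confidence is 2.576, so the margin of error is 2.576 × 0.05322 = 0.13709.
Point estimate p̂₁ − p̂₂ = 0.3010 − 0.4180 = -0.1170.
-0.1170 ± 0.13709 → (-0.254, 0.020).

(-0.254, 0.020)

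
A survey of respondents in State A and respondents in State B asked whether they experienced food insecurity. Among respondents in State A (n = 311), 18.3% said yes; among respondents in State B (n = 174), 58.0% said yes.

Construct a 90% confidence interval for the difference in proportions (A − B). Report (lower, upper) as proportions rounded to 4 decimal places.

(-0.4683, -0.3257)

SE₁ = √(p̂₁(1−p̂₁)/n₁) = √(0.1830·0.8170/311) = 0.02193; SE₂ = √(0.5800·0.4200/174) = 0.03742.
Independent samples: SE of the difference = √(SE₁² + SE₂²) = √(0.0004809249 + 0.0014002564) = 0.04337.
z* for 90% confidence is 1.645, so the margin of error is 1.645 × 0.04337 = 0.07134.
Point estimate p̂₁ − p̂₂ = 0.1830 − 0.5800 = -0.3970.
-0.3970 ± 0.07134 → (-0.4683, -0.3257).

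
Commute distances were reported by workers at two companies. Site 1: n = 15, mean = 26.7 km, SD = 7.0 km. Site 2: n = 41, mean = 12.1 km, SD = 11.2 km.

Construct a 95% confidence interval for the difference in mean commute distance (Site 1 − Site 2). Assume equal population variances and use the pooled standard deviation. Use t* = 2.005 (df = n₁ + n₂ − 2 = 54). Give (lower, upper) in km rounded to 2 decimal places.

(8.38, 20.82)

Pooled variance s_p² = [14·7.0² + 40·11.2²] / (15+41−2) = 105.6222, so s_p = 10.2773.
SE_diff = s_p·√(1/n₁ + 1/n₂) = 10.2773·√(1/15 + 1/41) = 3.1012.
t* = 2.005; margin = 2.005 × 3.1012 = 6.2179.
Difference = 26.7 − 12.1 = 14.6000.
14.6000 ± 6.2179 → (8.38, 20.82).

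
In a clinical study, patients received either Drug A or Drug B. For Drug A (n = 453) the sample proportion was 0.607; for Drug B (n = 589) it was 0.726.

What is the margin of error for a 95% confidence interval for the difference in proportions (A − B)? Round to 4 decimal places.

The two standard errors are √(0.6070×0.3930/453) = 0.02295 and √(0.7260×0.2740/589) = 0.01838.
Because the samples are independent, SE_diff = √(0.02295² + 0.01838²) = 0.02940.
Using z* = 1.960 for 95%, ME = 1.960 × 0.02940 = 0.05762.

0.0576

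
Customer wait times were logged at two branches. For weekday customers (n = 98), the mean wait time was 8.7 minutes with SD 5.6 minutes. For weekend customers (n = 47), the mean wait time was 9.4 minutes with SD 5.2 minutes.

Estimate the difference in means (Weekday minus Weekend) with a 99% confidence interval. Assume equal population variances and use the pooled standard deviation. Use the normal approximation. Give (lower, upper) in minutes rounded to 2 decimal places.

(-3.20, 1.80)

Pooled variance s_p² = [97·5.6² + 46·5.2²] / (98+47−2) = 29.9703, so s_p = 5.4745.
SE_diff = s_p·√(1/n₁ + 1/n₂) = 5.4745·√(1/98 + 1/47) = 0.9713.
z* = 2.576; margin = 2.576 × 0.9713 = 2.5021.
Difference = 8.7 − 9.4 = -0.7000.
-0.7000 ± 2.5021 → (-3.20, 1.80).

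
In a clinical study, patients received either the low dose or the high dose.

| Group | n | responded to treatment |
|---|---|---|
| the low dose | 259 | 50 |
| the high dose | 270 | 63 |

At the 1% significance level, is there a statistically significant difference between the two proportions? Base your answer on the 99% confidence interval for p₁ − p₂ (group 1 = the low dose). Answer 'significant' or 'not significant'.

First, p̂₁ = 50/259 = 0.1931; p̂₂ = 63/270 = 0.2333.
The two standard errors are √(0.1931×0.8069/259) = 0.02453 and √(0.2333×0.7667/270) = 0.02574.
Because the samples are independent, SE_diff = √(0.02453² + 0.02574²) = 0.03556.
Using z* = 2.576 for 99%, ME = 2.576 × 0.03556 = 0.09160.
p̂₁ − p̂₂ = -0.0402; interval -0.0402 ± 0.09160 gives (-0.13180, 0.05140).
The interval (-0.13180, 0.05140) contains 0, so the difference is not significant.

not significant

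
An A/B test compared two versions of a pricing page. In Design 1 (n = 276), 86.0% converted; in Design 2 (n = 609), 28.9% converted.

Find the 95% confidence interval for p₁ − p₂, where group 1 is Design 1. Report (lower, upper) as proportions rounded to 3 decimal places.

(0.516, 0.626)

Each SE is √(p̂(1−p̂)/n): √(0.8600·0.1400/276) = 0.02089 and √(0.2890·0.7110/609) = 0.01837.
SE(p̂₁ − p̂₂) = √(SE₁² + SE₂²) = √(0.0004363921 + 0.0003374569) = 0.02782, since the two samples are independent.
At 95% confidence z* = 1.960; margin = 1.960 × 0.02782 = 0.05453.
The difference is 0.8600 − 0.2890 = 0.5710, so the interval is 0.5710 ± 0.05453 = (0.516, 0.626).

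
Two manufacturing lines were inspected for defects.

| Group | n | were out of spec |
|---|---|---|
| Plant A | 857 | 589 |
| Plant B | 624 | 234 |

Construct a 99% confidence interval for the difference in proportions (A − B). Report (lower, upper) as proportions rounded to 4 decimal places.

(0.2478, 0.3768)

First, p̂₁ = 589/857 = 0.6873; p̂₂ = 234/624 = 0.3750.
The two standard errors are √(0.6873×0.3127/857) = 0.01584 and √(0.3750×0.6250/624) = 0.01938.
Because the samples are independent, SE_diff = √(0.01584² + 0.01938²) = 0.02503.
Using z* = 2.576 for 99%, ME = 2.576 × 0.02503 = 0.06448.
p̂₁ − p̂₂ = 0.3123; interval 0.3123 ± 0.06448 gives (0.2478, 0.3768).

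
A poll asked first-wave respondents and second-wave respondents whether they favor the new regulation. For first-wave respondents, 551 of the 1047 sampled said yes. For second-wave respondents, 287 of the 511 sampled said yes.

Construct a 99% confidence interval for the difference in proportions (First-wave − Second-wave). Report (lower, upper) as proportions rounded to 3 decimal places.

Sample proportions: 551/1047 = 0.5263, 287/511 = 0.5616.
Each SE is √(p̂(1−p̂)/n): √(0.5263·0.4737/1047) = 0.01543 and √(0.5616·0.4384/511) = 0.02195.
SE(p̂₁ − p̂₂) = √(SE₁² + SE₂²) = √(0.0002380849 + 0.0004818025) = 0.02683, since the two samples are independent.
At 99% confidence z* = 2.576; margin = 2.576 × 0.02683 = 0.06911.
The difference is 0.5263 − 0.5616 = -0.0353, so the interval is -0.0353 ± 0.06911 = (-0.104, 0.034).

(-0.104, 0.034)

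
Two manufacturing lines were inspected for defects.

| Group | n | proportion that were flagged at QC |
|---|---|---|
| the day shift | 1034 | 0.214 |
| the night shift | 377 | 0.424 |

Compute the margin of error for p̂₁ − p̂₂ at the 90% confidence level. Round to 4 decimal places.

0.0468

Each SE is √(p̂(1−p̂)/n): √(0.2140·0.7860/1034) = 0.01275 and √(0.4240·0.5760/377) = 0.02545.
SE(p̂₁ − p̂₂) = √(SE₁² + SE₂²) = √(0.0001625625 + 0.0006477025) = 0.02847, since the two samples are independent.
At 90% confidence z* = 1.645; margin = 1.645 × 0.02847 = 0.04683.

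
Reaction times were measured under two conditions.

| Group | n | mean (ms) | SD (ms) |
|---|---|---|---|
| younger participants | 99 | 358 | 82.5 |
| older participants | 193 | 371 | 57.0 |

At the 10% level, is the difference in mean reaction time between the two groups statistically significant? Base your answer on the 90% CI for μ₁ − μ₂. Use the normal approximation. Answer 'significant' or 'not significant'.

Per-group SEs: s₁/√n₁ = 82.5/√99 = 8.2916, s₂/√n₂ = 57.0/√193 = 4.1029.
Unpooled SE of the difference: √(68.75063056 + 16.83378841) = 9.2512.
Margin of error = z* · SE = 1.645 × 9.2512 = 15.2182.
x̄₁ − x̄₂ = 358 − 371 = -13.0000.
CI: -13.0000 ± 15.2182 = (-28.2182, 2.2182).
The interval (-28.2182, 2.2182) contains 0, so the difference is not significant.

not significant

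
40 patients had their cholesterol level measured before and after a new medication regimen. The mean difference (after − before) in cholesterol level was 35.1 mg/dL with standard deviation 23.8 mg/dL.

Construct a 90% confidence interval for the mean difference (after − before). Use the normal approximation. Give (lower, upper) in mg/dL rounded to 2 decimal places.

Paired design: SE = s_d/√n = 23.8/√40 = 3.7631.
z* = 1.645; margin of error = 1.645 × 3.7631 = 6.1903.
35.1 ± 6.1903 → (28.91, 41.29).

(28.91, 41.29)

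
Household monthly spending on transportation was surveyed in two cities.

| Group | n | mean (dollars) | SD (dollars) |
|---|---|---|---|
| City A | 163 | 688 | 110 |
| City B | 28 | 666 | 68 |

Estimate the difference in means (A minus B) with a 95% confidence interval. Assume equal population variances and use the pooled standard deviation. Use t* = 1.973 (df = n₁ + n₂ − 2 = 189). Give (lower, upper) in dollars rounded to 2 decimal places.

s_p = √[((n₁−1)s₁² + (n₂−1)s₂²)/(n₁+n₂−2)] = √[(162·110² + 27·68²)/189] = 105.0333.
SE = 105.0333·√(1/163 + 1/28) = 21.4868.
With t* = 1.973, margin = 1.973 × 21.4868 = 42.3935.
x̄₁ − x̄₂ = 688 − 666 = 22.0000; interval 22.0000 ± 42.3935 = (-20.39, 64.39).

(-20.39, 64.39)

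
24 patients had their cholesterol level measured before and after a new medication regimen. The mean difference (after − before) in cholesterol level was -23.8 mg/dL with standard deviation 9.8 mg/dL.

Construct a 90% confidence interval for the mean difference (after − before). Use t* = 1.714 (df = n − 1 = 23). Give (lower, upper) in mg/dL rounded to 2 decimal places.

(-27.23, -20.37)

Paired design: SE = s_d/√n = 9.8/√24 = 2.0004.
t* = 1.714; margin of error = 1.714 × 2.0004 = 3.4287.
-23.8 ± 3.4287 → (-27.23, -20.37).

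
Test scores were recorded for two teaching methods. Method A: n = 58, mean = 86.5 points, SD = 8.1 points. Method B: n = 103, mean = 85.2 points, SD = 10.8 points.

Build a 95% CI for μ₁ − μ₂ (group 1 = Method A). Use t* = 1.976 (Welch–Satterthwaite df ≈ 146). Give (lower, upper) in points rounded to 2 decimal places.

Standard errors of each mean: 8.1/√58 = 1.0636 and 10.8/√103 = 1.0642.
SE(x̄₁ − x̄₂) = √(1.0636² + 1.0642²) = 1.5046 for independent samples with unequal variances.
With t* = 1.976, the margin is 1.976 × 1.5046 = 2.9731.
x̄₁ − x̄₂ = 86.5 − 85.2 = 1.3000; the interval is 1.3000 ± 2.9731 = (-1.67, 4.27).

(-1.67, 4.27)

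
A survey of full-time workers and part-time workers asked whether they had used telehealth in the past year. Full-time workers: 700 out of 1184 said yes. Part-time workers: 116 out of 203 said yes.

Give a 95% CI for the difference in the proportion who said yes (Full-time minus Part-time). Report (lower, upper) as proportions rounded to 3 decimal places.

First, p̂₁ = 700/1184 = 0.5912; p̂₂ = 116/203 = 0.5714.
The two standard errors are √(0.5912×0.4088/1184) = 0.01429 and √(0.5714×0.4286/203) = 0.03473.
Because the samples are independent, SE_diff = √(0.01429² + 0.03473²) = 0.03755.
Using z* = 1.960 for 95%, ME = 1.960 × 0.03755 = 0.07360.
p̂₁ − p̂₂ = 0.0198; interval 0.0198 ± 0.07360 gives (-0.054, 0.093).

(-0.054, 0.093)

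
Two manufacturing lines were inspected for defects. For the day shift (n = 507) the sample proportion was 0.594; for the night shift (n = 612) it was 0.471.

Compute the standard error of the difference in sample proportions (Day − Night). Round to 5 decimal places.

Each SE is √(p̂(1−p̂)/n): √(0.5940·0.4060/507) = 0.02181 and √(0.4710·0.5290/612) = 0.02018.
SE(p̂₁ − p̂₂) = √(SE₁² + SE₂²) = √(0.0004756761 + 0.0004072324) = 0.02971, since the two samples are independent.

0.02971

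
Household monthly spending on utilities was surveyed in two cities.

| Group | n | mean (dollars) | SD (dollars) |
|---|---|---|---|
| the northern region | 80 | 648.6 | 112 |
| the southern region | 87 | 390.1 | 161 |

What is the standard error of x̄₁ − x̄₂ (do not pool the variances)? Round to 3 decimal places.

21.325

Standard errors of each mean: 112/√80 = 12.5220 and 161/√87 = 17.2610.
SE(x̄₁ − x̄₂) = √(12.5220² + 17.2610²) = 21.3247 for independent samples with unequal variances.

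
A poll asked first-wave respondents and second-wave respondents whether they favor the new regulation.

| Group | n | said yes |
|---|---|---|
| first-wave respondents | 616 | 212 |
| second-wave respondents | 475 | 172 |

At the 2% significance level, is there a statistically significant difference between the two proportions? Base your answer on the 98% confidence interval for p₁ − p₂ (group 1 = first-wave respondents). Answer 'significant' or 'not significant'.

not significant

Sample proportions: 212/616 = 0.3442, 172/475 = 0.3621.
Each SE is √(p̂(1−p̂)/n): √(0.3442·0.6558/616) = 0.01914 and √(0.3621·0.6379/475) = 0.02205.
SE(p̂₁ − p̂₂) = √(SE₁² + SE₂²) = √(0.0003663396 + 0.0004862025) = 0.02920, since the two samples are independent.
At 98% confidence z* = 2.326; margin = 2.326 × 0.02920 = 0.06792.
The difference is 0.3442 − 0.3621 = -0.0179, so the interval is -0.0179 ± 0.06792 = (-0.08582, 0.05002).
The interval (-0.08582, 0.05002) contains 0, so the difference is not significant.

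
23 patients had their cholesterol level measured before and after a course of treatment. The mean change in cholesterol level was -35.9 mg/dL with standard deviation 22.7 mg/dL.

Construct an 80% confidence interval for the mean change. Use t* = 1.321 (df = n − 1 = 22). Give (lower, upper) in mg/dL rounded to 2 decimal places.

This is a matched-pairs design, so SE = s_d/√n = 22.7/√23 = 4.7333.
Margin = 1.321 × 4.7333 = 6.2527; the interval is -35.9 ± 6.2527 = (-42.15, -29.65).

(-42.15, -29.65)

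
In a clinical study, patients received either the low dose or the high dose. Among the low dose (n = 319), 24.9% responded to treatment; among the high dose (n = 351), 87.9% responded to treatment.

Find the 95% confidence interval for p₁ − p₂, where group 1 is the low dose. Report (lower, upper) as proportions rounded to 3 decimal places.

Each SE is √(p̂(1−p̂)/n): √(0.2490·0.7510/319) = 0.02421 and √(0.8790·0.1210/351) = 0.01741.
SE(p̂₁ − p̂₂) = √(SE₁² + SE₂²) = √(0.0005861241 + 0.0003031081) = 0.02982, since the two samples are independent.
At 95% confidence z* = 1.960; margin = 1.960 × 0.02982 = 0.05845.
The difference is 0.2490 − 0.8790 = -0.6300, so the interval is -0.6300 ± 0.05845 = (-0.688, -0.572).

(-0.688, -0.572)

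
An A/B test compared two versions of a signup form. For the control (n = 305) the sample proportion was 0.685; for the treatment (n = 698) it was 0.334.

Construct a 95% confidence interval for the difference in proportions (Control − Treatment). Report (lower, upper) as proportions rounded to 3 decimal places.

The two standard errors are √(0.6850×0.3150/305) = 0.02660 and √(0.3340×0.6660/698) = 0.01785.
Because the samples are independent, SE_diff = √(0.02660² + 0.01785²) = 0.03203.
Using z* = 1.960 for 95%, ME = 1.960 × 0.03203 = 0.06278.
p̂₁ − p̂₂ = 0.3510; interval 0.3510 ± 0.06278 gives (0.288, 0.414).

(0.288, 0.414)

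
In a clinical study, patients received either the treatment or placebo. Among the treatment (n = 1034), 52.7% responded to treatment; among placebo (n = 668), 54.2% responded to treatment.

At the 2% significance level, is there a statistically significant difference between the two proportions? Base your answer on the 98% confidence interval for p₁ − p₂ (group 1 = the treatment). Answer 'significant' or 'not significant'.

not significant

SE₁ = √(p̂₁(1−p̂₁)/n₁) = √(0.5270·0.4730/1034) = 0.01553; SE₂ = √(0.5420·0.4580/668) = 0.01928.
Independent samples: SE of the difference = √(SE₁² + SE₂²) = √(0.0002411809 + 0.0003717184) = 0.02476.
z* for 98% confidence is 2.326, so the margin of error is 2.326 × 0.02476 = 0.05759.
Point estimate p̂₁ − p̂₂ = 0.5270 − 0.5420 = -0.0150.
-0.0150 ± 0.05759 → (-0.07259, 0.04259).
The interval (-0.07259, 0.04259) contains 0, so the difference is not significant.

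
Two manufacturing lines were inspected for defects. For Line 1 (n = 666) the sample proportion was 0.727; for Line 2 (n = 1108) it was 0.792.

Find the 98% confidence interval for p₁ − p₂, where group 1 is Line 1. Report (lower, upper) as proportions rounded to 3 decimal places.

Each SE is √(p̂(1−p̂)/n): √(0.7270·0.2730/666) = 0.01726 and √(0.7920·0.2080/1108) = 0.01219.
SE(p̂₁ − p̂₂) = √(SE₁² + SE₂²) = √(0.0002979076 + 0.0001485961) = 0.02113, since the two samples are independent.
At 98% confidence z* = 2.326; margin = 2.326 × 0.02113 = 0.04915.
The difference is 0.7270 − 0.7920 = -0.0650, so the interval is -0.0650 ± 0.04915 = (-0.114, -0.016).

(-0.114, -0.016)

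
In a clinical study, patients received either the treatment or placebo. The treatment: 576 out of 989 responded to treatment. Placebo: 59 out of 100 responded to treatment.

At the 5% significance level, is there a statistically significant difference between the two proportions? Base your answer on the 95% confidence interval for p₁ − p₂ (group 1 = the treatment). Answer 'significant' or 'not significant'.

not significant

p̂₁ = 576/989 = 0.5824 and p̂₂ = 59/100 = 0.5900.
SE₁ = √(p̂₁(1−p̂₁)/n₁) = √(0.5824·0.4176/989) = 0.01568; SE₂ = √(0.5900·0.4100/100) = 0.04918.
Independent samples: SE of the difference = √(SE₁² + SE₂²) = √(0.0002458624 + 0.0024186724) = 0.05162.
z* for 95% confidence is 1.960, so the margin of error is 1.960 × 0.05162 = 0.10118.
Point estimate p̂₁ − p̂₂ = 0.5824 − 0.5900 = -0.0076.
-0.0076 ± 0.10118 → (-0.10878, 0.09358).
The interval (-0.10878, 0.09358) contains 0, so the difference is not significant.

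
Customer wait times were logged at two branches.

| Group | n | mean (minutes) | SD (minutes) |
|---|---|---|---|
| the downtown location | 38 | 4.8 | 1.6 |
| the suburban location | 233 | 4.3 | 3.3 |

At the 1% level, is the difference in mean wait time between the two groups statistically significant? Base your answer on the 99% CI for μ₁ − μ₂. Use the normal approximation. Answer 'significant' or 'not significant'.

not significant

Standard errors of each mean: 1.6/√38 = 0.2596 and 3.3/√233 = 0.2162.
SE(x̄₁ − x̄₂) = √(0.2596² + 0.2162²) = 0.3378 for independent samples with unequal variances.
With z* = 2.576, the margin is 2.576 × 0.3378 = 0.8702.
x̄₁ − x̄₂ = 4.8 − 4.3 = 0.5000; the interval is 0.5000 ± 0.8702 = (-0.3702, 1.3702).
The interval (-0.3702, 1.3702) contains 0, so the difference is not significant.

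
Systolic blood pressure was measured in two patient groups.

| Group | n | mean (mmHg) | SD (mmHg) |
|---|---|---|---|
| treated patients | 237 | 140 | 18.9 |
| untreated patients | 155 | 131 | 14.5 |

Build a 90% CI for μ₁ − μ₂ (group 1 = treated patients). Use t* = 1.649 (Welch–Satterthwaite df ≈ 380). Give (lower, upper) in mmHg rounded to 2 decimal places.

Per-group SEs: s₁/√n₁ = 18.9/√237 = 1.2277, s₂/√n₂ = 14.5/√155 = 1.1647.
Unpooled SE of the difference: √(1.50724729 + 1.35652609) = 1.6923.
Margin of error = t* · SE = 1.649 × 1.6923 = 2.7906.
x̄₁ − x̄₂ = 140 − 131 = 9.0000.
CI: 9.0000 ± 2.7906 = (6.21, 11.79).

(6.21, 11.79)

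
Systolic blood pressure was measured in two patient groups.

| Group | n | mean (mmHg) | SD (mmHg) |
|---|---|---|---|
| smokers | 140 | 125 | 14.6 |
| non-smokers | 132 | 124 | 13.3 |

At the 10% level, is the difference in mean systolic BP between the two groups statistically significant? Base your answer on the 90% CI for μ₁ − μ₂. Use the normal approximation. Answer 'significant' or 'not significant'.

not significant

Standard errors of each mean: 14.6/√140 = 1.2339 and 13.3/√132 = 1.1576.
SE(x̄₁ − x̄₂) = √(1.2339² + 1.1576²) = 1.6919 for independent samples with unequal variances.
With z* = 1.645, the margin is 1.645 × 1.6919 = 2.7832.
x̄₁ − x̄₂ = 125 − 124 = 1.0000; the interval is 1.0000 ± 2.7832 = (-1.7832, 3.7832).
The interval (-1.7832, 3.7832) contains 0, so the difference is not significant.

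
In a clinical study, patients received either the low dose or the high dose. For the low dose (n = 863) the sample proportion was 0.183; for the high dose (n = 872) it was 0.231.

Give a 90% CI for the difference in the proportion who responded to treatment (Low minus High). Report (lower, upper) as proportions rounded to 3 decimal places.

SE₁ = √(p̂₁(1−p̂₁)/n₁) = √(0.1830·0.8170/863) = 0.01316; SE₂ = √(0.2310·0.7690/872) = 0.01427.
Independent samples: SE of the difference = √(SE₁² + SE₂²) = √(0.0001731856 + 0.0002036329) = 0.01941.
z* for 90% confidence is 1.645, so the margin of error is 1.645 × 0.01941 = 0.03193.
Point estimate p̂₁ − p̂₂ = 0.1830 − 0.2310 = -0.0480.
-0.0480 ± 0.03193 → (-0.080, -0.016).

(-0.080, -0.016)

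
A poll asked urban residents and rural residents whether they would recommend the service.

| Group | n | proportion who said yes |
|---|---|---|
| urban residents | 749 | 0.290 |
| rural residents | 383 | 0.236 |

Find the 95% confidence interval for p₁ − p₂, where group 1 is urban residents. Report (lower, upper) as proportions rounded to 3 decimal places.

SE₁ = √(p̂₁(1−p̂₁)/n₁) = √(0.2900·0.7100/749) = 0.01658; SE₂ = √(0.2360·0.7640/383) = 0.02170.
Independent samples: SE of the difference = √(SE₁² + SE₂²) = √(0.0002748964 + 0.00047089) = 0.02731.
z* for 95% confidence is 1.960, so the margin of error is 1.960 × 0.02731 = 0.05353.
Point estimate p̂₁ − p̂₂ = 0.2900 − 0.2360 = 0.0540.
0.0540 ± 0.05353 → (0.000, 0.108).

(0.000, 0.108)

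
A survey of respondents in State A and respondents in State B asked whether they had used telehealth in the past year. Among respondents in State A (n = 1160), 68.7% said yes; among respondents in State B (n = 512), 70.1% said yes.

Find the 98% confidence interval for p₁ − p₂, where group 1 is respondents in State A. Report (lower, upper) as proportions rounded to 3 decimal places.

(-0.071, 0.043)

Each SE is √(p̂(1−p̂)/n): √(0.6870·0.3130/1160) = 0.01362 and √(0.7010·0.2990/512) = 0.02023.
SE(p̂₁ − p̂₂) = √(SE₁² + SE₂²) = √(0.0001855044 + 0.0004092529) = 0.02439, since the two samples are independent.
At 98% confidence z* = 2.326; margin = 2.326 × 0.02439 = 0.05673.
The difference is 0.6870 − 0.7010 = -0.0140, so the interval is -0.0140 ± 0.05673 = (-0.071, 0.043).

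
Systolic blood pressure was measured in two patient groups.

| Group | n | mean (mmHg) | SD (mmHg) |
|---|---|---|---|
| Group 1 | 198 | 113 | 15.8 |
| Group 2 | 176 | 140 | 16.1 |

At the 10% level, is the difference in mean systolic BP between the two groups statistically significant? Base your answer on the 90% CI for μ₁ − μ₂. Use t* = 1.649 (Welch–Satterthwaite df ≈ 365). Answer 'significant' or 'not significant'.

significant

Standard errors of each mean: 15.8/√198 = 1.1229 and 16.1/√176 = 1.2136.
SE(x̄₁ − x̄₂) = √(1.1229² + 1.2136²) = 1.6534 for independent samples with unequal variances.
With t* = 1.649, the margin is 1.649 × 1.6534 = 2.7265.
x̄₁ − x̄₂ = 113 − 140 = -27.0000; the interval is -27.0000 ± 2.7265 = (-29.7265, -24.2735).
The interval (-29.7265, -24.2735) does not contain 0, so the difference is significant.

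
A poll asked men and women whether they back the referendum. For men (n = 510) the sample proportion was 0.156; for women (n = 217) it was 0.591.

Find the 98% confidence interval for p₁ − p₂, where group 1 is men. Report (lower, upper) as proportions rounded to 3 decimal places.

(-0.521, -0.349)

The two standard errors are √(0.1560×0.8440/510) = 0.01607 and √(0.5910×0.4090/217) = 0.03338.
Because the samples are independent, SE_diff = √(0.01607² + 0.03338²) = 0.03705.
Using z* = 2.326 for 98%, ME = 2.326 × 0.03705 = 0.08618.
p̂₁ − p̂₂ = -0.4350; interval -0.4350 ± 0.08618 gives (-0.521, -0.349).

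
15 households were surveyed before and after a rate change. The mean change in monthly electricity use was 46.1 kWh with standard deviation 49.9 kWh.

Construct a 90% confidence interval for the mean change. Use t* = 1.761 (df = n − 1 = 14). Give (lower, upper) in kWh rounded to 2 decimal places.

(23.41, 68.79)

Paired design: SE = s_d/√n = 49.9/√15 = 12.8841.
t* = 1.761; margin of error = 1.761 × 12.8841 = 22.6889.
46.1 ± 22.6889 → (23.41, 68.79).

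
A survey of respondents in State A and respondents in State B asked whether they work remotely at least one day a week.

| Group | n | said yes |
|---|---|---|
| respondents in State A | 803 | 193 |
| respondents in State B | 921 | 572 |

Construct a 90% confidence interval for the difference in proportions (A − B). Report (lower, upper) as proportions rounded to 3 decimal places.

(-0.417, -0.345)

p̂₁ = 193/803 = 0.2403 and p̂₂ = 572/921 = 0.6211.
SE₁ = √(p̂₁(1−p̂₁)/n₁) = √(0.2403·0.7597/803) = 0.01508; SE₂ = √(0.6211·0.3789/921) = 0.01599.
Independent samples: SE of the difference = √(SE₁² + SE₂²) = √(0.0002274064 + 0.0002556801) = 0.02198.
z* for 90% confidence is 1.645, so the margin of error is 1.645 × 0.02198 = 0.03616.
Point estimate p̂₁ − p̂₂ = 0.2403 − 0.6211 = -0.3808.
-0.3808 ± 0.03616 → (-0.417, -0.345).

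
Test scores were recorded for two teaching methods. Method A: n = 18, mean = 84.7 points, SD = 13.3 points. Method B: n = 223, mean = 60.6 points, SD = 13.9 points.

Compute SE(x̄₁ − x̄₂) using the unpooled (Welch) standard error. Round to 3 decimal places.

3.270

Standard errors of each mean: 13.3/√18 = 3.1348 and 13.9/√223 = 0.9308.
SE(x̄₁ − x̄₂) = √(3.1348² + 0.9308²) = 3.2701 for independent samples with unequal variances.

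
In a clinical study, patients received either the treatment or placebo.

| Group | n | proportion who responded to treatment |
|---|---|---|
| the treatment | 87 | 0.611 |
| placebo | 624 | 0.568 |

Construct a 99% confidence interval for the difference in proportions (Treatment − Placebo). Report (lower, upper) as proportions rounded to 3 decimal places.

(-0.101, 0.187)

Each SE is √(p̂(1−p̂)/n): √(0.6110·0.3890/87) = 0.05227 and √(0.5680·0.4320/624) = 0.01983.
SE(p̂₁ − p̂₂) = √(SE₁² + SE₂²) = √(0.0027321529 + 0.0003932289) = 0.05591, since the two samples are independent.
At 99% confidence z* = 2.576; margin = 2.576 × 0.05591 = 0.14402.
The difference is 0.6110 − 0.5680 = 0.0430, so the interval is 0.0430 ± 0.14402 = (-0.101, 0.187).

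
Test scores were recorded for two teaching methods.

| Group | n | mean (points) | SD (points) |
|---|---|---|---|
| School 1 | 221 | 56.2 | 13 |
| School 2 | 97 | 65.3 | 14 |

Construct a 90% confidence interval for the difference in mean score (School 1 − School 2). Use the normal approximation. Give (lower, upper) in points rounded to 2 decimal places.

Per-group SEs: s₁/√n₁ = 13/√221 = 0.8745, s₂/√n₂ = 14/√97 = 1.4215.
Unpooled SE of the difference: √(0.76475025 + 2.02066225) = 1.6690.
Margin of error = z* · SE = 1.645 × 1.6690 = 2.7455.
x̄₁ − x̄₂ = 56.2 − 65.3 = -9.1000.
CI: -9.1000 ± 2.7455 = (-11.85, -6.35).

(-11.85, -6.35)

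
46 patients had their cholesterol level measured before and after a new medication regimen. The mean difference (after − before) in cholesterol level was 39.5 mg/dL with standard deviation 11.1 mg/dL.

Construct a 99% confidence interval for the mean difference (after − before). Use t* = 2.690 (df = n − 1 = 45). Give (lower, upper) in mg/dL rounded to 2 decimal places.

(35.10, 43.90)

Paired design: SE = s_d/√n = 11.1/√46 = 1.6366.
t* = 2.690; margin of error = 2.690 × 1.6366 = 4.4025.
39.5 ± 4.4025 → (35.10, 43.90).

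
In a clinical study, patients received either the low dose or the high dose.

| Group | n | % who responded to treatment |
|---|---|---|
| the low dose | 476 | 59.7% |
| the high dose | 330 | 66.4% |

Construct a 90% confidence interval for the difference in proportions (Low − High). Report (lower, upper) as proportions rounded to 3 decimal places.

(-0.124, -0.010)

The two standard errors are √(0.5970×0.4030/476) = 0.02248 and √(0.6640×0.3360/330) = 0.02600.
Because the samples are independent, SE_diff = √(0.02248² + 0.02600²) = 0.03437.
Using z* = 1.645 for 90%, ME = 1.645 × 0.03437 = 0.05654.
p̂₁ − p̂₂ = -0.0670; interval -0.0670 ± 0.05654 gives (-0.124, -0.010).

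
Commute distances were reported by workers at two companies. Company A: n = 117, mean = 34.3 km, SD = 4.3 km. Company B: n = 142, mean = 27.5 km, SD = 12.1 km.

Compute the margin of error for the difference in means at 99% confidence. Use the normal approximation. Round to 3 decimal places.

Standard errors of each mean: 4.3/√117 = 0.3975 and 12.1/√142 = 1.0154.
SE(x̄₁ − x̄₂) = √(0.3975² + 1.0154²) = 1.0904 for independent samples with unequal variances.
With z* = 2.576, the margin is 2.576 × 1.0904 = 2.8089.

2.809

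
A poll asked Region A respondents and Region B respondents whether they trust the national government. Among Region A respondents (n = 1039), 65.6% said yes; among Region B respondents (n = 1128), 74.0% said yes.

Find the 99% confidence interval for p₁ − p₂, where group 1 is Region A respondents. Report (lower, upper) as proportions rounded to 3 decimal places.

(-0.135, -0.033)

Each SE is √(p̂(1−p̂)/n): √(0.6560·0.3440/1039) = 0.01474 and √(0.7400·0.2600/1128) = 0.01306.
SE(p̂₁ − p̂₂) = √(SE₁² + SE₂²) = √(0.0002172676 + 0.0001705636) = 0.01969, since the two samples are independent.
At 99% confidence z* = 2.576; margin = 2.576 × 0.01969 = 0.05072.
The difference is 0.6560 − 0.7400 = -0.0840, so the interval is -0.0840 ± 0.05072 = (-0.135, -0.033).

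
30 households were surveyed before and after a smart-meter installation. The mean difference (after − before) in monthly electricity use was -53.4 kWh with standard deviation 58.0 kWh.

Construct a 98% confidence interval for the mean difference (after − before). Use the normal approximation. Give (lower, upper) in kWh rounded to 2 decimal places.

(-78.03, -28.77)

This is a matched-pairs design, so SE = s_d/√n = 58.0/√30 = 10.5893.
Margin = 2.326 × 10.5893 = 24.6307; the interval is -53.4 ± 24.6307 = (-78.03, -28.77).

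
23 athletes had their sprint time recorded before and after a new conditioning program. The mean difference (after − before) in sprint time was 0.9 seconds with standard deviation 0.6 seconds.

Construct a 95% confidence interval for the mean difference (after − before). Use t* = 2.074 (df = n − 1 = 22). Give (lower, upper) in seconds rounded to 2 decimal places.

This is a matched-pairs design, so SE = s_d/√n = 0.6/√23 = 0.1251.
Margin = 2.074 × 0.1251 = 0.2595; the interval is 0.9 ± 0.2595 = (0.64, 1.16).

(0.64, 1.16)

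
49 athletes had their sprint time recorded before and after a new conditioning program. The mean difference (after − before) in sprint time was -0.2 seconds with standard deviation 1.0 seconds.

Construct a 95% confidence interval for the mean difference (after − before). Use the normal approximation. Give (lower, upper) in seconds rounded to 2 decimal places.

This is a matched-pairs design, so SE = s_d/√n = 1.0/√49 = 0.1429.
Margin = 1.960 × 0.1429 = 0.2801; the interval is -0.2 ± 0.2801 = (-0.48, 0.08).

(-0.48, 0.08)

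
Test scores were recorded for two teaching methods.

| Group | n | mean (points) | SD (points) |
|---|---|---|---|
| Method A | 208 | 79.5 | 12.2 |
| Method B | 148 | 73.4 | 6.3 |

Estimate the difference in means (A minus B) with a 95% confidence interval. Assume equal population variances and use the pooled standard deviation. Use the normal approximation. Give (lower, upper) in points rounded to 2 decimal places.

Pooled variance s_p² = [207·12.2² + 147·6.3²] / (208+148−2) = 103.5150, so s_p = 10.1742.
SE_diff = s_p·√(1/n₁ + 1/n₂) = 10.1742·√(1/208 + 1/148) = 1.0941.
z* = 1.960; margin = 1.960 × 1.0941 = 2.1444.
Difference = 79.5 − 73.4 = 6.1000.
6.1000 ± 2.1444 → (3.96, 8.24).

(3.96, 8.24)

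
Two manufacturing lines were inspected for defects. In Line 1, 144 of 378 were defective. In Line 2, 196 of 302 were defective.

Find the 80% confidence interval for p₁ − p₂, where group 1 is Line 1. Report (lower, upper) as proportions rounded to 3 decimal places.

p̂₁ = 144/378 = 0.3810 and p̂₂ = 196/302 = 0.6490.
SE₁ = √(p̂₁(1−p̂₁)/n₁) = √(0.3810·0.6190/378) = 0.02498; SE₂ = √(0.6490·0.3510/302) = 0.02746.
Independent samples: SE of the difference = √(SE₁² + SE₂²) = √(0.0006240004 + 0.0007540516) = 0.03712.
z* for 80% confidence is 1.282, so the margin of error is 1.282 × 0.03712 = 0.04759.
Point estimate p̂₁ − p̂₂ = 0.3810 − 0.6490 = -0.2680.
-0.2680 ± 0.04759 → (-0.316, -0.220).

(-0.316, -0.220)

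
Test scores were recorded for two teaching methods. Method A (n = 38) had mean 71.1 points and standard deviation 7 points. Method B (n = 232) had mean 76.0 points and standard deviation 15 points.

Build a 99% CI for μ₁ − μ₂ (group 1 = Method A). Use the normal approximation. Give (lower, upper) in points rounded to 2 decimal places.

(-8.77, -1.03)

Per-group SEs: s₁/√n₁ = 7/√38 = 1.1355, s₂/√n₂ = 15/√232 = 0.9848.
Unpooled SE of the difference: √(1.28936025 + 0.96983104) = 1.5031.
Margin of error = z* · SE = 2.576 × 1.5031 = 3.8720.
x̄₁ − x̄₂ = 71.1 − 76.0 = -4.9000.
CI: -4.9000 ± 3.8720 = (-8.77, -1.03).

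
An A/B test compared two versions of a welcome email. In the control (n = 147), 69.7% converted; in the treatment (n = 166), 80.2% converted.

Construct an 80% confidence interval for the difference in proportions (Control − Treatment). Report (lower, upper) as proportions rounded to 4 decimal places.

(-0.1677, -0.0423)

SE₁ = √(p̂₁(1−p̂₁)/n₁) = √(0.6970·0.3030/147) = 0.03790; SE₂ = √(0.8020·0.1980/166) = 0.03093.
Independent samples: SE of the difference = √(SE₁² + SE₂²) = √(0.00143641 + 0.0009566649) = 0.04892.
z* for 80% confidence is 1.282, so the margin of error is 1.282 × 0.04892 = 0.06272.
Point estimate p̂₁ − p̂₂ = 0.6970 − 0.8020 = -0.1050.
-0.1050 ± 0.06272 → (-0.1677, -0.0423).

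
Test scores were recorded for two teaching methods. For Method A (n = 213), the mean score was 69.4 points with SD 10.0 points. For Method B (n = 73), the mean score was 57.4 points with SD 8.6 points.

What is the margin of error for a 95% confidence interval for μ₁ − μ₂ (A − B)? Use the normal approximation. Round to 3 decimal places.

SE₁ = s₁/√n₁ = 10.0/√213 = 0.6852; SE₂ = 8.6/√73 = 1.0066.
Independent samples, unequal variances: SE_diff = √(SE₁² + SE₂²) = √(0.46949904 + 1.01324356) = 1.2177.
z* = 1.960, so margin of error = 1.960 × 1.2177 = 2.3867.

2.387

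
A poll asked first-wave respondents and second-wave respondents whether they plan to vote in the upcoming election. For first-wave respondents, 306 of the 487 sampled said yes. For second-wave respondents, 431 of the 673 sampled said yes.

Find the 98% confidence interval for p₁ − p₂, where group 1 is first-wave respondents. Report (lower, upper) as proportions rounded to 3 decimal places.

p̂₁ = 306/487 = 0.6283 and p̂₂ = 431/673 = 0.6404.
SE₁ = √(p̂₁(1−p̂₁)/n₁) = √(0.6283·0.3717/487) = 0.02190; SE₂ = √(0.6404·0.3596/673) = 0.01850.
Independent samples: SE of the difference = √(SE₁² + SE₂²) = √(0.00047961 + 0.00034225) = 0.02867.
z* for 98% confidence is 2.326, so the margin of error is 2.326 × 0.02867 = 0.06669.
Point estimate p̂₁ − p̂₂ = 0.6283 − 0.6404 = -0.0121.
-0.0121 ± 0.06669 → (-0.079, 0.055).

(-0.079, 0.055)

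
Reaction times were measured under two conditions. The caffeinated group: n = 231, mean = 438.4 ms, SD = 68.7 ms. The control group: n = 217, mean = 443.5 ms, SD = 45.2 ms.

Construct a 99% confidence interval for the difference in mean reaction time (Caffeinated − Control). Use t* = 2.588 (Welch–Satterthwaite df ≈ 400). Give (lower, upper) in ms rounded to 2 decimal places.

(-19.24, 9.04)

SE₁ = s₁/√n₁ = 68.7/√231 = 4.5201; SE₂ = 45.2/√217 = 3.0684.
Independent samples, unequal variances: SE_diff = √(SE₁² + SE₂²) = √(20.43130401 + 9.41507856) = 5.4632.
t* = 2.588, so margin of error = 2.588 × 5.4632 = 14.1388.
Difference in means = 438.4 − 443.5 = -5.1000.
-5.1000 ± 14.1388 → (-19.24, 9.04).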